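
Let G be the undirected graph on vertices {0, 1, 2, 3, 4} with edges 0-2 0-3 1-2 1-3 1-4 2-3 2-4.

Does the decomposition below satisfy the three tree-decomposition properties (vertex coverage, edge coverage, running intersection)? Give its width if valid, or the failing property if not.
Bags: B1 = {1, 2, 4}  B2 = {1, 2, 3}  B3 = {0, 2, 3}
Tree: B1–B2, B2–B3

Yes; width 2.

Every vertex of G appears in some bag (union = {0, 1, 2, 3, 4}); every edge is covered by a bag; and for each vertex v the set of bags containing v is connected in the bag tree. The decomposition is therefore valid. The largest bag has 3 vertices, so the width is 2.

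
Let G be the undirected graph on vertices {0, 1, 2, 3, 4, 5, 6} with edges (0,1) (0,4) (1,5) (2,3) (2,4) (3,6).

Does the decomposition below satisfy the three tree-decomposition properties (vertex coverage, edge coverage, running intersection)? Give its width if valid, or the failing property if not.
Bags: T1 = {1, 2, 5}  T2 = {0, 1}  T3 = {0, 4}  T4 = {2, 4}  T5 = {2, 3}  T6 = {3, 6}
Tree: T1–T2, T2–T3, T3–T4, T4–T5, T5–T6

No — bags containing vertex 2 are not connected in the tree.

A tree decomposition must satisfy three properties: every vertex lies in some bag; for every edge, both endpoints lie together in some bag; and for every vertex, the bags containing it form a connected subtree. Here bags containing vertex 2 are not connected in the tree, so the decomposition is invalid.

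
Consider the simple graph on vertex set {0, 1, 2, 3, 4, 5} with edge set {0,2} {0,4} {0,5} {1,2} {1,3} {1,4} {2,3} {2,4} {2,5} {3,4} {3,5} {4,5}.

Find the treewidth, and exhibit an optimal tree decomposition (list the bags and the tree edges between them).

Treewidth 3.
One such decomposition:
Bags: B1 = {2, 3, 4, 5}  B2 = {0, 2, 4, 5}  B3 = {1, 2, 3, 4}
Tree: B1–B2, B1–B3

Each bag holds 4 vertices, so the decomposition has width 3, which upper-bounds the treewidth. On the other hand G contains the 4-clique {0, 2, 4, 5}. A clique must lie in a single bag of any decomposition, so no decomposition can have width below 3. The upper and lower bounds meet at 3, so that is the treewidth.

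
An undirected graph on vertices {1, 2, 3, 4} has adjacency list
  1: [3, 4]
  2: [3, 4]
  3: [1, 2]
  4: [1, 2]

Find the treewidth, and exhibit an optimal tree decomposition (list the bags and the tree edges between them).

Each bag holds 3 vertices, so the decomposition has width 2, which upper-bounds the treewidth. For the lower bound, G contains the cycle 4–2–3–1–4, so G is not a forest; only forests have treewidth ≤ 1, hence tw(G) ≥ 2. Combining the bounds, tw(G) = 2.

Treewidth 2.
One optimal decomposition is:
Bags: B1 = {2, 3, 4}  B2 = {1, 3, 4}
Tree: B1–B2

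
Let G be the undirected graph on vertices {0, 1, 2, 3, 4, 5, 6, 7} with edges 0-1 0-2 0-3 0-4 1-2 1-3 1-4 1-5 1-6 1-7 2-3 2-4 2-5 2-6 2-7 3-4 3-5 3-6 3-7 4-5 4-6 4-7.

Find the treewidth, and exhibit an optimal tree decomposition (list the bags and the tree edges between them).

Each bag holds 5 vertices, so the decomposition has width 4, which upper-bounds the treewidth. For the lower bound, the 5 vertices {0, 1, 2, 3, 4} are pairwise adjacent, and any tree decomposition puts a clique entirely inside one bag — forcing width ≥ 4. The upper and lower bounds meet at 4, so that is the treewidth.

Treewidth 4.
Bags: B1 = {1, 2, 3, 4, 7}  B2 = {0, 1, 2, 3, 4}  B3 = {1, 2, 3, 4, 6}  B4 = {1, 2, 3, 4, 5}
Tree: B1–B2, B1–B3, B1–B4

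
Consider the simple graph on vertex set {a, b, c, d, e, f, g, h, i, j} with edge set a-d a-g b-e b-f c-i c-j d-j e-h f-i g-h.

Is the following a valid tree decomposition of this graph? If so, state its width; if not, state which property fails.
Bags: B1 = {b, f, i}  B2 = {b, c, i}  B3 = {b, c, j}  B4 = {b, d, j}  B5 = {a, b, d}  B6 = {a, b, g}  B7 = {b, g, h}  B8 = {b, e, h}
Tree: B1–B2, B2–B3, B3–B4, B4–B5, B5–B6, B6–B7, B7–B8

Vertex coverage: the bags together contain {a, b, c, d, e, f, g, h, i, j}, the full vertex set. Edge coverage: each edge of G has both endpoints in at least one bag. Running intersection: for every vertex, the bags containing it form a connected subtree. All three properties hold, so this is a valid tree decomposition of width max|bag| − 1 = 2, and hence tw(G) ≤ 2.

Yes; width 2.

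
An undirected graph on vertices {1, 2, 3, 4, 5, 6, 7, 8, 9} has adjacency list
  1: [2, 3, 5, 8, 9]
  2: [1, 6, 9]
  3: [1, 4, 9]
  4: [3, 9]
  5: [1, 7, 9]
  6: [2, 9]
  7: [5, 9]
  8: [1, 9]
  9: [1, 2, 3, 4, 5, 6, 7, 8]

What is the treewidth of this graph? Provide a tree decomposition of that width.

Treewidth 2.
Bags: B1 = {1, 8, 9}  B2 = {1, 3, 9}  B3 = {1, 2, 9}  B4 = {1, 5, 9}  B5 = {2, 6, 9}  B6 = {5, 7, 9}  B7 = {3, 4, 9}
Tree: B1–B2, B1–B3, B2–B4, B3–B5, B4–B6, B2–B7

The largest bag has 3 vertices, giving width 2; this decomposition certifies tw(G) ≤ 2. For the lower bound, the 3 vertices {1, 8, 9} are pairwise adjacent, and any tree decomposition puts a clique entirely inside one bag — forcing width ≥ 2. Combining the bounds, tw(G) = 2.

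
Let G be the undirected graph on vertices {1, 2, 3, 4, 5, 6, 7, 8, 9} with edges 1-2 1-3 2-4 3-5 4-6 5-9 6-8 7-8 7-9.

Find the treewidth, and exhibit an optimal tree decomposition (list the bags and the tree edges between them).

Treewidth 2.
One optimal decomposition is:
Bags: B1 = {1, 2, 4}  B2 = {1, 4, 6}  B3 = {1, 6, 8}  B4 = {1, 7, 8}  B5 = {1, 7, 9}  B6 = {1, 5, 9}  B7 = {1, 3, 5}
Tree: B1–B2, B2–B3, B3–B4, B4–B5, B5–B6, B6–B7

Every bag has size at most 3, so the width is 3 − 1 = 2 and tw(G) ≤ 2. Since 1–2–4–6–8–7–9–5–3–1 is a cycle in G, G is not acyclic. Forests are exactly the graphs of treewidth ≤ 1, so tw(G) ≥ 2. Combining the bounds, tw(G) = 2.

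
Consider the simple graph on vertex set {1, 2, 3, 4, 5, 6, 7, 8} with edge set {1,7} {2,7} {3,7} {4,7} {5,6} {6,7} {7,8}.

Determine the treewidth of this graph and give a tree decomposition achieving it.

Treewidth 1.
Bags: B1 = {2, 7}  B2 = {7, 8}  B3 = {6, 7}  B4 = {4, 7}  B5 = {3, 7}  B6 = {5, 6}  B7 = {1, 7}
Tree: B1–B2, B1–B3, B1–B4, B1–B5, B3–B6, B2–B7

Every bag has size at most 2, so the width is 2 − 1 = 1 and tw(G) ≤ 1. G has an edge, so its treewidth is at least 1. The upper and lower bounds meet at 1, so that is the treewidth.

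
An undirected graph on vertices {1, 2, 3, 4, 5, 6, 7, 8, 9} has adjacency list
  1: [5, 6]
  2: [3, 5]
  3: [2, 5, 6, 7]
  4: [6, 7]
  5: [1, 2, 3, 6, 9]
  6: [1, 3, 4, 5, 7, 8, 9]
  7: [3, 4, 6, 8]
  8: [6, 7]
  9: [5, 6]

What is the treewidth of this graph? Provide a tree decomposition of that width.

Treewidth 2.
Bags: B1 = {2, 3, 5}  B2 = {3, 5, 6}  B3 = {5, 6, 9}  B4 = {3, 6, 7}  B5 = {4, 6, 7}  B6 = {6, 7, 8}  B7 = {1, 5, 6}
Tree: B1–B2, B2–B3, B2–B4, B4–B5, B4–B6, B3–B7

The largest bag has 3 vertices, giving width 2; this decomposition certifies tw(G) ≤ 2. On the other hand G contains the 3-clique {2, 3, 5}. A clique must lie in a single bag of any decomposition, so no decomposition can have width below 2. The upper and lower bounds meet at 2, so that is the treewidth.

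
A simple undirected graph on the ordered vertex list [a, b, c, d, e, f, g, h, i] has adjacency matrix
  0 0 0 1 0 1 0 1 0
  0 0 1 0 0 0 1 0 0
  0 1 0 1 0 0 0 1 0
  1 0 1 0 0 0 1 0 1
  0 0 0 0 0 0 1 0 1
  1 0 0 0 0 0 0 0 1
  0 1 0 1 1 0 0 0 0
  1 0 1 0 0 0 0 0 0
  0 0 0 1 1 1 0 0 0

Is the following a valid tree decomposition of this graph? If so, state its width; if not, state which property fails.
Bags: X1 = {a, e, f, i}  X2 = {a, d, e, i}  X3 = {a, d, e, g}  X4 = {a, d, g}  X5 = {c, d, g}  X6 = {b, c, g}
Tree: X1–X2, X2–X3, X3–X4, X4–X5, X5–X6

A tree decomposition must satisfy three properties: every vertex lies in some bag; for every edge, both endpoints lie together in some bag; and for every vertex, the bags containing it form a connected subtree. Here vertex h appears in no bag, so the decomposition is invalid.

No — vertex h appears in no bag.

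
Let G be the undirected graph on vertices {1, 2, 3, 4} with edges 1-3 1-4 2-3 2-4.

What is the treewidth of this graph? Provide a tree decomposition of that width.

Treewidth 2.
One optimal decomposition is:
Bags: B1 = {1, 2, 4}  B2 = {1, 2, 3}
Tree: B1–B2

The largest bag has 3 vertices, giving width 2; this decomposition certifies tw(G) ≤ 2. The edges 1–4–2–3–1 form a cycle, so G is not a tree and its treewidth is at least 2. Hence tw(G) = 2 exactly.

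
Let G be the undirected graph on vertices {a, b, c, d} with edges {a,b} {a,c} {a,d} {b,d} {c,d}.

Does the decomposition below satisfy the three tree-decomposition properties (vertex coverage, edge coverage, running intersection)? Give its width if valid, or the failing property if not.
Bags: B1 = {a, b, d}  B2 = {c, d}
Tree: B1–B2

A tree decomposition must satisfy three properties: every vertex lies in some bag; for every edge, both endpoints lie together in some bag; and for every vertex, the bags containing it form a connected subtree. Here edge (a,c) lies in no bag, so the decomposition is invalid.

No — edge (a,c) lies in no bag.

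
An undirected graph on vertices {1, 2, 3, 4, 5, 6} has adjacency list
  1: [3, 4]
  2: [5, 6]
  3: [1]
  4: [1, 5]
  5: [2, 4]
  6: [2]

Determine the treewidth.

1

A width-1 tree decomposition is:
Bags: B1 = {1, 3}  B2 = {1, 4}  B3 = {4, 5}  B4 = {2, 5}  B5 = {2, 6}
Tree: B1–B2, B2–B3, B3–B4, B4–B5
Every bag has size at most 2, so the width is 2 − 1 = 1 and tw(G) ≤ 1. G has an edge, so its treewidth is at least 1. Combining the bounds, tw(G) = 1.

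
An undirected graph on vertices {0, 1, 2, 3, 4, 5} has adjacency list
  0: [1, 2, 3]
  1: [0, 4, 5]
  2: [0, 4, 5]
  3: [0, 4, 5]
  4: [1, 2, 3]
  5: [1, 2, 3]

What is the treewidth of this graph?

A width-3 tree decomposition is:
Bags: B1 = {0, 2, 4, 5}  B2 = {0, 1, 4, 5}  B3 = {0, 3, 4, 5}
Tree: B1–B2, B2–B3
The largest bag has 4 vertices, giving width 3; this decomposition certifies tw(G) ≤ 3. For the lower bound: the 4 vertex sets {2,4}, {1,5}, {0}, {3} are disjoint, each induces a connected subgraph, and every pair is joined by at least one edge of G. Contracting each set to a single vertex therefore yields K_{4} as a minor, and since treewidth is minor-monotone, tw(G) ≥ tw(K_{4}) = 3. Therefore the treewidth is 3.

3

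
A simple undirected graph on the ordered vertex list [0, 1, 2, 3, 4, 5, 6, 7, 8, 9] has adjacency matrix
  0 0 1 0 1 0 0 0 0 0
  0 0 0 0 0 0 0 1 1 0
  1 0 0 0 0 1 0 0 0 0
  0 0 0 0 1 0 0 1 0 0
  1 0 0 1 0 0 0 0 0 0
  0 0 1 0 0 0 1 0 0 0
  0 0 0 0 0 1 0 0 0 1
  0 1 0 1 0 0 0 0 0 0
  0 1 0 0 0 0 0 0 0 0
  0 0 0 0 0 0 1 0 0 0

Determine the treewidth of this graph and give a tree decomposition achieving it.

The largest bag has 2 vertices, giving width 1; this decomposition certifies tw(G) ≤ 1. Any graph with an edge has treewidth ≥ 1, and G has the edge 8–1. Combining the bounds, tw(G) = 1.

Treewidth 1.
One such decomposition:
Bags: B1 = {1, 8}  B2 = {1, 7}  B3 = {3, 7}  B4 = {3, 4}  B5 = {0, 4}  B6 = {0, 2}  B7 = {2, 5}  B8 = {5, 6}  B9 = {6, 9}
Tree: B1–B2, B2–B3, B3–B4, B4–B5, B5–B6, B6–B7, B7–B8, B8–B9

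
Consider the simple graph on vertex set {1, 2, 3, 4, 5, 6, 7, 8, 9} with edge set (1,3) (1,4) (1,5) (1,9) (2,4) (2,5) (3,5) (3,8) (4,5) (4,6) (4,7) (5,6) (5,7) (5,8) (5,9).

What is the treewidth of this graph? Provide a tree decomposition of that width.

Every bag has size at most 3, so the width is 3 − 1 = 2 and tw(G) ≤ 2. For the lower bound, the 3 vertices {3, 5, 8} are pairwise adjacent, and any tree decomposition puts a clique entirely inside one bag — forcing width ≥ 2. Combining the bounds, tw(G) = 2.

Treewidth 2.
Bags: B1 = {1, 4, 5}  B2 = {1, 3, 5}  B3 = {1, 5, 9}  B4 = {4, 5, 6}  B5 = {2, 4, 5}  B6 = {4, 5, 7}  B7 = {3, 5, 8}
Tree: B1–B2, B1–B3, B1–B4, B1–B5, B5–B6, B2–B7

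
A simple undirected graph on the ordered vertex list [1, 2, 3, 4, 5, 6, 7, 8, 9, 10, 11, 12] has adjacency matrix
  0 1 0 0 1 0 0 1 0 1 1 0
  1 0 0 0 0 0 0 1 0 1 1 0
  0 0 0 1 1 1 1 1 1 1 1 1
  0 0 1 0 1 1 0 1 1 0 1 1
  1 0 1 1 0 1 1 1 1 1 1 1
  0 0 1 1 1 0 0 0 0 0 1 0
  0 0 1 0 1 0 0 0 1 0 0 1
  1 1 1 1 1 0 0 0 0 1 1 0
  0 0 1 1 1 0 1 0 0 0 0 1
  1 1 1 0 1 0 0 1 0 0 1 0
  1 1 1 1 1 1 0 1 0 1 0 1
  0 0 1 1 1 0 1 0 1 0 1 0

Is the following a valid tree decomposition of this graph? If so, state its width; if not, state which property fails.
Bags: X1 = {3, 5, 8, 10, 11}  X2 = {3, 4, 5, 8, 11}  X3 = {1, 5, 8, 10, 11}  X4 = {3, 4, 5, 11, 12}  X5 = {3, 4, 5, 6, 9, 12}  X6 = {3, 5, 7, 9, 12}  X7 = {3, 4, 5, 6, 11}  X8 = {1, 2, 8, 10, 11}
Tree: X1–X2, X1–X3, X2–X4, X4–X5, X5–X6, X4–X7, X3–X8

A tree decomposition must satisfy three properties: every vertex lies in some bag; for every edge, both endpoints lie together in some bag; and for every vertex, the bags containing it form a connected subtree. Here bags containing vertex 6 are not connected in the tree, so the decomposition is invalid.

No — bags containing vertex 6 are not connected in the tree.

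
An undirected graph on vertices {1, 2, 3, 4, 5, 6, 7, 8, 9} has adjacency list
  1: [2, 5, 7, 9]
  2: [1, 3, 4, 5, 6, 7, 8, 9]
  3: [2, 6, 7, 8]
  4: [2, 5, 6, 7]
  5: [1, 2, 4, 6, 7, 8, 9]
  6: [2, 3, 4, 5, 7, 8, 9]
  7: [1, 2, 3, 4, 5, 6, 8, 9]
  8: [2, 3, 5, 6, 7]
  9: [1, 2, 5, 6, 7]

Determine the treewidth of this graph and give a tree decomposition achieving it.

Treewidth 4.
One such decomposition:
Bags: B1 = {2, 5, 6, 7, 9}  B2 = {2, 4, 5, 6, 7}  B3 = {2, 5, 6, 7, 8}  B4 = {1, 2, 5, 7, 9}  B5 = {2, 3, 6, 7, 8}
Tree: B1–B2, B2–B3, B1–B4, B3–B5

Every bag has size at most 5, so the width is 5 − 1 = 4 and tw(G) ≤ 4. For the lower bound, the 5 vertices {2, 3, 6, 7, 8} are pairwise adjacent, and any tree decomposition puts a clique entirely inside one bag — forcing width ≥ 4. The upper and lower bounds meet at 4, so that is the treewidth.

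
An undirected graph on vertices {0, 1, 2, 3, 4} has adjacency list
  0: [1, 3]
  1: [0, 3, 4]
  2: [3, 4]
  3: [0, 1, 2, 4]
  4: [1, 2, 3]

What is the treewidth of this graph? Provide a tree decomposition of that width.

Treewidth 2.
Bags: B1 = {0, 1, 3}  B2 = {1, 3, 4}  B3 = {2, 3, 4}
Tree: B1–B2, B2–B3

Each bag holds 3 vertices, so the decomposition has width 2, which upper-bounds the treewidth. Conversely, {0, 1, 3} is a clique of size 3, and the vertices of any clique must share a bag in every tree decomposition; so some bag has ≥ 3 vertices and tw(G) ≥ 2. The upper and lower bounds meet at 2, so that is the treewidth.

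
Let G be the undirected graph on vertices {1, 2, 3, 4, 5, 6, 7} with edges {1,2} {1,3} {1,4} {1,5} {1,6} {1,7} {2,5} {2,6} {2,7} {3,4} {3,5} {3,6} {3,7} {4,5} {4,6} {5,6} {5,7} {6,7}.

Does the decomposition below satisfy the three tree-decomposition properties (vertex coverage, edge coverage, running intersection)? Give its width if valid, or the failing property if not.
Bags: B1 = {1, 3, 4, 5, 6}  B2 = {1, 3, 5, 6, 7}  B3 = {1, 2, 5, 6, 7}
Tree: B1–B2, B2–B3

Yes; width 4.

Vertex coverage: the bags together contain {1, 2, 3, 4, 5, 6, 7}, the full vertex set. Edge coverage: each edge of G has both endpoints in at least one bag. Running intersection: for every vertex, the bags containing it form a connected subtree. All three properties hold, so this is a valid tree decomposition of width max|bag| − 1 = 4, and hence tw(G) ≤ 4.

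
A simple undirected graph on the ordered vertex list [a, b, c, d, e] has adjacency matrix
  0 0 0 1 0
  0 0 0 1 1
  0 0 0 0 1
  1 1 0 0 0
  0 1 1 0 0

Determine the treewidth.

A width-1 tree decomposition is:
Bags: B1 = {c, e}  B2 = {b, e}  B3 = {b, d}  B4 = {a, d}
Tree: B1–B2, B2–B3, B3–B4
Every bag has size at most 2, so the width is 2 − 1 = 1 and tw(G) ≤ 1. Any graph with an edge has treewidth ≥ 1, and G has the edge c–e. Therefore the treewidth is 1.

1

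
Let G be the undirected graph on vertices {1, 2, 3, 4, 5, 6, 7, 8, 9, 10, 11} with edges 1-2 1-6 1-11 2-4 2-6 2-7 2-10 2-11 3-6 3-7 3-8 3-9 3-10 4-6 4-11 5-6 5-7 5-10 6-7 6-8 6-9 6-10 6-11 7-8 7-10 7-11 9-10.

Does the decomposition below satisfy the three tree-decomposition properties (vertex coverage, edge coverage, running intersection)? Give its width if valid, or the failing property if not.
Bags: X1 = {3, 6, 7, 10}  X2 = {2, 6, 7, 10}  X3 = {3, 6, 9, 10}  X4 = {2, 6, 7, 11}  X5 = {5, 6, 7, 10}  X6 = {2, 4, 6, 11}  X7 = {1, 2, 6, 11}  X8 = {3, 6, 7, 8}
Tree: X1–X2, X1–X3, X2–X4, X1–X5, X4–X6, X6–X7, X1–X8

Checking the three conditions: (i) the bags cover all of {1, 2, 3, 4, 5, 6, 7, 8, 9, 10, 11}; (ii) for each edge, some bag contains both endpoints; (iii) the bags containing any fixed vertex form a subtree. All hold, so the decomposition is valid with width 4 − 1 = 3.

Yes; width 3.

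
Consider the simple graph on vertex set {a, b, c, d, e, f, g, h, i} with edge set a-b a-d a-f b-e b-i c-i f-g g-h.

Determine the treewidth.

1

A width-1 tree decomposition is:
Bags: B1 = {b, e}  B2 = {a, b}  B3 = {b, i}  B4 = {c, i}  B5 = {a, f}  B6 = {f, g}  B7 = {a, d}  B8 = {g, h}
Tree: B1–B2, B1–B3, B3–B4, B2–B5, B5–B6, B2–B7, B6–B8
Every bag has size at most 2, so the width is 2 − 1 = 1 and tw(G) ≤ 1. G has an edge, so its treewidth is at least 1. Hence tw(G) = 1 exactly.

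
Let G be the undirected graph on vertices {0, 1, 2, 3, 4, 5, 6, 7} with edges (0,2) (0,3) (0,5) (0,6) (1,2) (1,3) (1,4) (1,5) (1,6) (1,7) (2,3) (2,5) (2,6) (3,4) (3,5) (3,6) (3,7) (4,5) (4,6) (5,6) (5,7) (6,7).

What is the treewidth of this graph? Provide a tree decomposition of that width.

The largest bag has 5 vertices, giving width 4; this decomposition certifies tw(G) ≤ 4. On the other hand G contains the 5-clique {0, 2, 3, 5, 6}. A clique must lie in a single bag of any decomposition, so no decomposition can have width below 4. Hence tw(G) = 4 exactly.

Treewidth 4.
Bags: B1 = {1, 2, 3, 5, 6}  B2 = {0, 2, 3, 5, 6}  B3 = {1, 3, 5, 6, 7}  B4 = {1, 3, 4, 5, 6}
Tree: B1–B2, B1–B3, B1–B4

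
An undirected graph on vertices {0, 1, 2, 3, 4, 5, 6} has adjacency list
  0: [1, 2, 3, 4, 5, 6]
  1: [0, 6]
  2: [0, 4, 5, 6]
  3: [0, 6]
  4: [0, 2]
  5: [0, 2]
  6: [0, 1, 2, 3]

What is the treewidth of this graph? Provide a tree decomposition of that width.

Treewidth 2.
One such decomposition:
Bags: B1 = {0, 3, 6}  B2 = {0, 2, 6}  B3 = {0, 2, 5}  B4 = {0, 1, 6}  B5 = {0, 2, 4}
Tree: B1–B2, B2–B3, B2–B4, B3–B5

The largest bag has 3 vertices, giving width 2; this decomposition certifies tw(G) ≤ 2. On the other hand G contains the 3-clique {0, 1, 6}. A clique must lie in a single bag of any decomposition, so no decomposition can have width below 2. The upper and lower bounds meet at 2, so that is the treewidth.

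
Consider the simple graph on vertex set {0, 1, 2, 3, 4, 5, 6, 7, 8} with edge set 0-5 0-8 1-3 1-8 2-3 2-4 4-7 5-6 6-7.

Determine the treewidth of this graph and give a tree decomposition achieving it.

Every bag has size at most 3, so the width is 3 − 1 = 2 and tw(G) ≤ 2. For the lower bound, G contains the cycle 1–8–0–5–6–7–4–2–3–1, so G is not a forest; only forests have treewidth ≤ 1, hence tw(G) ≥ 2. Combining the bounds, tw(G) = 2.

Treewidth 2.
One such decomposition:
Bags: B1 = {0, 1, 8}  B2 = {0, 1, 5}  B3 = {1, 5, 6}  B4 = {1, 6, 7}  B5 = {1, 4, 7}  B6 = {1, 2, 4}  B7 = {1, 2, 3}
Tree: B1–B2, B2–B3, B3–B4, B4–B5, B5–B6, B6–B7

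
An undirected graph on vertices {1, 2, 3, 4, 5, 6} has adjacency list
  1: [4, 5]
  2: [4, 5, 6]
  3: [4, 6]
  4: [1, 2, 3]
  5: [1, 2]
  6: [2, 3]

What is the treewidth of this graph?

A width-2 tree decomposition is:
Bags: B1 = {1, 2, 5}  B2 = {1, 2, 4}  B3 = {2, 4, 6}  B4 = {3, 4, 6}
Tree: B1–B2, B2–B3, B3–B4
Every bag has size at most 3, so the width is 3 − 1 = 2 and tw(G) ≤ 2. The edges 5–1–4–2–5 form a cycle, so G is not a tree and its treewidth is at least 2. Hence tw(G) = 2 exactly.

2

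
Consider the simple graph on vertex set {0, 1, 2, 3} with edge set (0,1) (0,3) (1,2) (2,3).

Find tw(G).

A width-2 tree decomposition is:
Bags: B1 = {0, 1, 2}  B2 = {0, 2, 3}
Tree: B1–B2
Every bag has size at most 3, so the width is 3 − 1 = 2 and tw(G) ≤ 2. The edges 0–1–2–3–0 form a cycle, so G is not a tree and its treewidth is at least 2. Combining the bounds, tw(G) = 2.

2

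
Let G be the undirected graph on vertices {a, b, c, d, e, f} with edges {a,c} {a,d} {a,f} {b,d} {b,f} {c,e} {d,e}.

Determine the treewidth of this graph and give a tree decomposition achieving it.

The largest bag has 3 vertices, giving width 2; this decomposition certifies tw(G) ≤ 2. Since e–c–a–d–e is a cycle in G, G is not acyclic. Forests are exactly the graphs of treewidth ≤ 1, so tw(G) ≥ 2. Hence tw(G) = 2 exactly.

Treewidth 2.
One optimal decomposition is:
Bags: B1 = {c, d, e}  B2 = {a, c, d}  B3 = {a, b, d}  B4 = {a, b, f}
Tree: B1–B2, B2–B3, B3–B4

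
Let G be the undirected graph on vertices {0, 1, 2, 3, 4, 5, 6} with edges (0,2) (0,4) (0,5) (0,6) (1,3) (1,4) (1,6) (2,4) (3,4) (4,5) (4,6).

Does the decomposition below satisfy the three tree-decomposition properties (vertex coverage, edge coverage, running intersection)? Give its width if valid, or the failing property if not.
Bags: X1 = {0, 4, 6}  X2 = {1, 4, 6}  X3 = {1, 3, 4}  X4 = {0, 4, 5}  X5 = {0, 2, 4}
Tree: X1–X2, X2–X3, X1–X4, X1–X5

Vertex coverage: the bags together contain {0, 1, 2, 3, 4, 5, 6}, the full vertex set. Edge coverage: each edge of G has both endpoints in at least one bag. Running intersection: for every vertex, the bags containing it form a connected subtree. All three properties hold, so this is a valid tree decomposition of width max|bag| − 1 = 2, and hence tw(G) ≤ 2.

Yes; width 2.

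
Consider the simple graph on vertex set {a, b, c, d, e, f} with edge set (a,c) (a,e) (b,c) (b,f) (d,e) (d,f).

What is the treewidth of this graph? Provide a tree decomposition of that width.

Treewidth 2.
One optimal decomposition is:
Bags: B1 = {b, c, f}  B2 = {a, c, f}  B3 = {a, e, f}  B4 = {d, e, f}
Tree: B1–B2, B2–B3, B3–B4

Each bag holds 3 vertices, so the decomposition has width 2, which upper-bounds the treewidth. The edges f–b–c–a–e–d–f form a cycle, so G is not a tree and its treewidth is at least 2. Hence tw(G) = 2 exactly.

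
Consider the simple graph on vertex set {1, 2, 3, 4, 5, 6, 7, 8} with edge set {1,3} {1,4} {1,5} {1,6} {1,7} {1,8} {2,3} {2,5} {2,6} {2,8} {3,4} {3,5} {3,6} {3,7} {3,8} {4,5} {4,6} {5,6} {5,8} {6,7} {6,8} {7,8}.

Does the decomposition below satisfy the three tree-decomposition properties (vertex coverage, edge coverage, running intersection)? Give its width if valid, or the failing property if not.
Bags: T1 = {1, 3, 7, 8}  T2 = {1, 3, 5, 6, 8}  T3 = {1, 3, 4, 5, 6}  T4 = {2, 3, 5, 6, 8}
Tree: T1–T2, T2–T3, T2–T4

A tree decomposition must satisfy three properties: every vertex lies in some bag; for every edge, both endpoints lie together in some bag; and for every vertex, the bags containing it form a connected subtree. Here edge (6,7) lies in no bag, so the decomposition is invalid.

No — edge (6,7) lies in no bag.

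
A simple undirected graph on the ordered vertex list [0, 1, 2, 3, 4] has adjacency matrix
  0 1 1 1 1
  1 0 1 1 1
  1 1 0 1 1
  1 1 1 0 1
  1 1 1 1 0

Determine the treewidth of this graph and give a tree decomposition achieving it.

A single bag containing all 5 vertices is trivially a valid decomposition of width 4. Conversely, {0, 1, 2, 3, 4} is a clique of size 5, and the vertices of any clique must share a bag in every tree decomposition; so some bag has ≥ 5 vertices and tw(G) ≥ 4. Combining the bounds, tw(G) = 4.

Treewidth 4.
Bags: B1 = {0, 1, 2, 3, 4}
Tree: (single bag)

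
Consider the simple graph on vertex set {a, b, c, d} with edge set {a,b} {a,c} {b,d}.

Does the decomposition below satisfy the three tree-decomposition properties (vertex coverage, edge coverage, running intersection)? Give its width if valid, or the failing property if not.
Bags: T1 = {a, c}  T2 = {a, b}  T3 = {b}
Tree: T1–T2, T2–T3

No — vertex d appears in no bag.

A tree decomposition must satisfy three properties: every vertex lies in some bag; for every edge, both endpoints lie together in some bag; and for every vertex, the bags containing it form a connected subtree. Here vertex d appears in no bag, so the decomposition is invalid.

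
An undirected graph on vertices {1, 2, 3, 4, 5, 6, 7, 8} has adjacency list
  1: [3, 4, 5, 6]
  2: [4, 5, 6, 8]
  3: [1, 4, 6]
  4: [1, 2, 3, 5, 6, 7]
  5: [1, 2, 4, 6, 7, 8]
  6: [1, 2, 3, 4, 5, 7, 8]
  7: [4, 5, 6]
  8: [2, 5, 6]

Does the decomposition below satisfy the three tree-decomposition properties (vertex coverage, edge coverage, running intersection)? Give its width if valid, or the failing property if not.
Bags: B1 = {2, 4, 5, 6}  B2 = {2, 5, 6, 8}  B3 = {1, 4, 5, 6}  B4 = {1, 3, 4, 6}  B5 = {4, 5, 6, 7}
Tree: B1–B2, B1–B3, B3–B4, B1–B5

Yes; width 3.

Vertex coverage: the bags together contain {1, 2, 3, 4, 5, 6, 7, 8}, the full vertex set. Edge coverage: each edge of G has both endpoints in at least one bag. Running intersection: for every vertex, the bags containing it form a connected subtree. All three properties hold, so this is a valid tree decomposition of width max|bag| − 1 = 3, and hence tw(G) ≤ 3.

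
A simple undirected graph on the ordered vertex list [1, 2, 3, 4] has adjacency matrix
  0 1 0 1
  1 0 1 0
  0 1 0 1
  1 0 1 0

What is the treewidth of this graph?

2

A width-2 tree decomposition is:
Bags: B1 = {2, 3, 4}  B2 = {1, 2, 4}
Tree: B1–B2
Each bag holds 3 vertices, so the decomposition has width 2, which upper-bounds the treewidth. The edges 2–3–4–1–2 form a cycle, so G is not a tree and its treewidth is at least 2. The upper and lower bounds meet at 2, so that is the treewidth.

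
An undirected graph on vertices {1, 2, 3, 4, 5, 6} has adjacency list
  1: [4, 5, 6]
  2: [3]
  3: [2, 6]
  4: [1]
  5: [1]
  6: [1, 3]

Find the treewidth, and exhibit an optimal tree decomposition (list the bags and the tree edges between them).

The largest bag has 2 vertices, giving width 1; this decomposition certifies tw(G) ≤ 1. G has an edge, so its treewidth is at least 1. Therefore the treewidth is 1.

Treewidth 1.
One optimal decomposition is:
Bags: B1 = {1, 6}  B2 = {1, 5}  B3 = {3, 6}  B4 = {2, 3}  B5 = {1, 4}
Tree: B1–B2, B1–B3, B3–B4, B1–B5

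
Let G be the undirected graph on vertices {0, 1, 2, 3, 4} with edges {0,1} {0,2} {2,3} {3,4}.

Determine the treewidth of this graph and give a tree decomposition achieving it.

The largest bag has 2 vertices, giving width 1; this decomposition certifies tw(G) ≤ 1. G has an edge, so its treewidth is at least 1. Combining the bounds, tw(G) = 1.

Treewidth 1.
Bags: B1 = {3, 4}  B2 = {2, 3}  B3 = {0, 2}  B4 = {0, 1}
Tree: B1–B2, B2–B3, B3–B4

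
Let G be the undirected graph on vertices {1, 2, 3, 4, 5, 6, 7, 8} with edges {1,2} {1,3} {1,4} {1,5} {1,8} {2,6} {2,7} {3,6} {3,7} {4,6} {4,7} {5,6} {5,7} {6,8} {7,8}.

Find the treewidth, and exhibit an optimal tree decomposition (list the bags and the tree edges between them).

Treewidth 3.
One optimal decomposition is:
Bags: B1 = {1, 3, 6, 7}  B2 = {1, 4, 6, 7}  B3 = {1, 5, 6, 7}  B4 = {1, 2, 6, 7}  B5 = {1, 6, 7, 8}
Tree: B1–B2, B2–B3, B3–B4, B4–B5

Each bag holds 4 vertices, so the decomposition has width 3, which upper-bounds the treewidth. For the lower bound: the 4 vertex sets {1,3}, {4,7}, {6}, {5} are disjoint, each induces a connected subgraph, and every pair is joined by at least one edge of G. Contracting each set to a single vertex therefore yields K_{4} as a minor, and since treewidth is minor-monotone, tw(G) ≥ tw(K_{4}) = 3. Therefore the treewidth is 3.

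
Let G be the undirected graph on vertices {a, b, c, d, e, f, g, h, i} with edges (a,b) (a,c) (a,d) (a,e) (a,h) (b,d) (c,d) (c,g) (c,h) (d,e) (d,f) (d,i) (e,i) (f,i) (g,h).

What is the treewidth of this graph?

A width-2 tree decomposition is:
Bags: B1 = {a, d, e}  B2 = {a, c, d}  B3 = {a, c, h}  B4 = {a, b, d}  B5 = {c, g, h}  B6 = {d, e, i}  B7 = {d, f, i}
Tree: B1–B2, B2–B3, B2–B4, B3–B5, B1–B6, B6–B7
The largest bag has 3 vertices, giving width 2; this decomposition certifies tw(G) ≤ 2. Conversely, {a, d, e} is a clique of size 3, and the vertices of any clique must share a bag in every tree decomposition; so some bag has ≥ 3 vertices and tw(G) ≥ 2. Therefore the treewidth is 2.

2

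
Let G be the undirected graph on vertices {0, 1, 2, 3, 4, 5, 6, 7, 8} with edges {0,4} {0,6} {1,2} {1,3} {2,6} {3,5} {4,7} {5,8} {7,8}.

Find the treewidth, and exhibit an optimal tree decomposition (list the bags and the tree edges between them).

Treewidth 2.
One such decomposition:
Bags: B1 = {0, 2, 6}  B2 = {0, 1, 2}  B3 = {0, 1, 3}  B4 = {0, 3, 5}  B5 = {0, 5, 8}  B6 = {0, 7, 8}  B7 = {0, 4, 7}
Tree: B1–B2, B2–B3, B3–B4, B4–B5, B5–B6, B6–B7

Every bag has size at most 3, so the width is 3 − 1 = 2 and tw(G) ≤ 2. Since 0–6–2–1–3–5–8–7–4–0 is a cycle in G, G is not acyclic. Forests are exactly the graphs of treewidth ≤ 1, so tw(G) ≥ 2. Therefore the treewidth is 2.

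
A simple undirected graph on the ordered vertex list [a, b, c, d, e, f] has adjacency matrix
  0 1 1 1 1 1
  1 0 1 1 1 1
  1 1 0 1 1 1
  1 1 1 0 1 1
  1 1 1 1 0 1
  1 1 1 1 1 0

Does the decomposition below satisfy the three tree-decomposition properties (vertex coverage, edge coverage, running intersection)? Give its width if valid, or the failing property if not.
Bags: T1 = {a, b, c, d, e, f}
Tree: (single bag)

Every vertex of G appears in some bag (union = {a, b, c, d, e, f}); every edge is covered by a bag; and for each vertex v the set of bags containing v is connected in the bag tree. The decomposition is therefore valid. The largest bag has 6 vertices, so the width is 5.

Yes; width 5.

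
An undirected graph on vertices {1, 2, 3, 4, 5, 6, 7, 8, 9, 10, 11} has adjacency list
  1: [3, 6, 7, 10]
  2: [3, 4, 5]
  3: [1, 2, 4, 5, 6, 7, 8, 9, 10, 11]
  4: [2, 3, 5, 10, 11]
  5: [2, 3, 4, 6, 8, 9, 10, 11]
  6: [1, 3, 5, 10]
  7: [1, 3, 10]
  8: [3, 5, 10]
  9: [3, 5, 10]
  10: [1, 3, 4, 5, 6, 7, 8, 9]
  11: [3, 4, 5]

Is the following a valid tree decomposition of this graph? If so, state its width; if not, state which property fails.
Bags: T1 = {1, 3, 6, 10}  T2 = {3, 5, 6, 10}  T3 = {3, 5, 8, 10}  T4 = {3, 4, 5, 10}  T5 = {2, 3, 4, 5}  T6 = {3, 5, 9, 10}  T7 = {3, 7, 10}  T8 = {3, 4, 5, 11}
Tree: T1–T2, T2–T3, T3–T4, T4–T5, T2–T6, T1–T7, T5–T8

A tree decomposition must satisfy three properties: every vertex lies in some bag; for every edge, both endpoints lie together in some bag; and for every vertex, the bags containing it form a connected subtree. Here edge (1,7) lies in no bag, so the decomposition is invalid.

No — edge (1,7) lies in no bag.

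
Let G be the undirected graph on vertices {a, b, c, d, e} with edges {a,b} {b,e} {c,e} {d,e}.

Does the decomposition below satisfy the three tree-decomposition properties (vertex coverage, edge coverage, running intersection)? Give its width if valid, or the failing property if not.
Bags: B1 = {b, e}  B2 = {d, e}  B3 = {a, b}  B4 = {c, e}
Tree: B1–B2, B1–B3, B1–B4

Checking the three conditions: (i) the bags cover all of {a, b, c, d, e}; (ii) for each edge, some bag contains both endpoints; (iii) the bags containing any fixed vertex form a subtree. All hold, so the decomposition is valid with width 2 − 1 = 1.

Yes; width 1.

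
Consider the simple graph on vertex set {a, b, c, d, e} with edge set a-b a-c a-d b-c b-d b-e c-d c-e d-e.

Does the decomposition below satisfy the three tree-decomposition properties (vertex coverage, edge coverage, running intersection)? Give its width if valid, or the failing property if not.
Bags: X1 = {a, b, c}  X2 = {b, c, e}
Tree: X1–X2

A tree decomposition must satisfy three properties: every vertex lies in some bag; for every edge, both endpoints lie together in some bag; and for every vertex, the bags containing it form a connected subtree. Here vertex d appears in no bag, so the decomposition is invalid.

No — vertex d appears in no bag.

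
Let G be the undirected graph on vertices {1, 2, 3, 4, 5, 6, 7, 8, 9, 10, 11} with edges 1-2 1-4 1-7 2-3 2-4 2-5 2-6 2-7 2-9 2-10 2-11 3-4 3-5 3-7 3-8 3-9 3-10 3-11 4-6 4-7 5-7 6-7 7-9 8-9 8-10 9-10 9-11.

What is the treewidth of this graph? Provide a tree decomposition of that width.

Each bag holds 4 vertices, so the decomposition has width 3, which upper-bounds the treewidth. On the other hand G contains the 4-clique {3, 8, 9, 10}. A clique must lie in a single bag of any decomposition, so no decomposition can have width below 3. Combining the bounds, tw(G) = 3.

Treewidth 3.
Bags: B1 = {2, 3, 7, 9}  B2 = {2, 3, 4, 7}  B3 = {1, 2, 4, 7}  B4 = {2, 3, 9, 11}  B5 = {2, 3, 9, 10}  B6 = {3, 8, 9, 10}  B7 = {2, 3, 5, 7}  B8 = {2, 4, 6, 7}
Tree: B1–B2, B2–B3, B1–B4, B4–B5, B5–B6, B1–B7, B2–B8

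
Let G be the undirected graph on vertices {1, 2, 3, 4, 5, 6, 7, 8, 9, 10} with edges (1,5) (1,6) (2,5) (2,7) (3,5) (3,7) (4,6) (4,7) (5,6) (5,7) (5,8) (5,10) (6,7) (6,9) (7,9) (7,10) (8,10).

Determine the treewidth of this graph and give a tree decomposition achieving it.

Each bag holds 3 vertices, so the decomposition has width 2, which upper-bounds the treewidth. On the other hand G contains the 3-clique {6, 7, 9}. A clique must lie in a single bag of any decomposition, so no decomposition can have width below 2. Hence tw(G) = 2 exactly.

Treewidth 2.
One such decomposition:
Bags: B1 = {5, 7, 10}  B2 = {5, 6, 7}  B3 = {5, 8, 10}  B4 = {4, 6, 7}  B5 = {6, 7, 9}  B6 = {3, 5, 7}  B7 = {1, 5, 6}  B8 = {2, 5, 7}
Tree: B1–B2, B1–B3, B2–B4, B4–B5, B2–B6, B2–B7, B2–B8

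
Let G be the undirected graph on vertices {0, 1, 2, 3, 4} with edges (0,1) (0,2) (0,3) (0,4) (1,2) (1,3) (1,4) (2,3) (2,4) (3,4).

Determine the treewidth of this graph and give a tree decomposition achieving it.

Treewidth 4.
One such decomposition:
Bags: B1 = {0, 1, 2, 3, 4}
Tree: (single bag)

A single bag containing all 5 vertices is trivially a valid decomposition of width 4. Conversely, {0, 1, 2, 3, 4} is a clique of size 5, and the vertices of any clique must share a bag in every tree decomposition; so some bag has ≥ 5 vertices and tw(G) ≥ 4. Therefore the treewidth is 4.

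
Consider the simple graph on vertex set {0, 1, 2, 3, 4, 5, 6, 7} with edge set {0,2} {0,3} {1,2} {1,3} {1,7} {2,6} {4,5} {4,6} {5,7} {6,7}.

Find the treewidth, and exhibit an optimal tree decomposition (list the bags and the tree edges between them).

Treewidth 2.
Bags: B1 = {4, 5, 7}  B2 = {4, 6, 7}  B3 = {1, 6, 7}  B4 = {1, 2, 6}  B5 = {1, 2, 3}  B6 = {0, 2, 3}
Tree: B1–B2, B2–B3, B3–B4, B4–B5, B5–B6

The largest bag has 3 vertices, giving width 2; this decomposition certifies tw(G) ≤ 2. Since 5–4–6–7–5 is a cycle in G, G is not acyclic. Forests are exactly the graphs of treewidth ≤ 1, so tw(G) ≥ 2. Hence tw(G) = 2 exactly.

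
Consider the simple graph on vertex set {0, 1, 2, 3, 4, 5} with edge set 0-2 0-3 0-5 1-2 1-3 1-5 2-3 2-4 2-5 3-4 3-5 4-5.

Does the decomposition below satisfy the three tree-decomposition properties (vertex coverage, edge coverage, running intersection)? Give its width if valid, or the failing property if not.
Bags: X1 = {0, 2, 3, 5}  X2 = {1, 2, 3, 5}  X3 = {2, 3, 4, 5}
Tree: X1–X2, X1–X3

Yes; width 3.

Vertex coverage: the bags together contain {0, 1, 2, 3, 4, 5}, the full vertex set. Edge coverage: each edge of G has both endpoints in at least one bag. Running intersection: for every vertex, the bags containing it form a connected subtree. All three properties hold, so this is a valid tree decomposition of width max|bag| − 1 = 3, and hence tw(G) ≤ 3.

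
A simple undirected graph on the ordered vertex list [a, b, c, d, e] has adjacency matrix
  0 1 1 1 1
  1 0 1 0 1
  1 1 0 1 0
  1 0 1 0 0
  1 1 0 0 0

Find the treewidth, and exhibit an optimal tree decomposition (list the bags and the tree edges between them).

Each bag holds 3 vertices, so the decomposition has width 2, which upper-bounds the treewidth. On the other hand G contains the 3-clique {a, b, e}. A clique must lie in a single bag of any decomposition, so no decomposition can have width below 2. The upper and lower bounds meet at 2, so that is the treewidth.

Treewidth 2.
One such decomposition:
Bags: B1 = {a, b, c}  B2 = {a, c, d}  B3 = {a, b, e}
Tree: B1–B2, B1–B3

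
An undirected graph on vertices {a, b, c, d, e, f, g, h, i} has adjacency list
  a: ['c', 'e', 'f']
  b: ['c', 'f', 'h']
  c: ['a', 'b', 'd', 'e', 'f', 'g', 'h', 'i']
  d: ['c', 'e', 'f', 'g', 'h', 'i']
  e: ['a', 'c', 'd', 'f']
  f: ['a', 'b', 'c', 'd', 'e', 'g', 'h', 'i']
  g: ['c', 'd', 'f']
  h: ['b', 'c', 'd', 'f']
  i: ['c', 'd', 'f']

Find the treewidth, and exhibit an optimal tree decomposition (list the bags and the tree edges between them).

Treewidth 3.
One optimal decomposition is:
Bags: B1 = {b, c, f, h}  B2 = {c, d, f, h}  B3 = {c, d, e, f}  B4 = {a, c, e, f}  B5 = {c, d, f, i}  B6 = {c, d, f, g}
Tree: B1–B2, B2–B3, B3–B4, B2–B5, B2–B6

Every bag has size at most 4, so the width is 4 − 1 = 3 and tw(G) ≤ 3. For the lower bound, the 4 vertices {c, d, f, g} are pairwise adjacent, and any tree decomposition puts a clique entirely inside one bag — forcing width ≥ 3. The upper and lower bounds meet at 3, so that is the treewidth.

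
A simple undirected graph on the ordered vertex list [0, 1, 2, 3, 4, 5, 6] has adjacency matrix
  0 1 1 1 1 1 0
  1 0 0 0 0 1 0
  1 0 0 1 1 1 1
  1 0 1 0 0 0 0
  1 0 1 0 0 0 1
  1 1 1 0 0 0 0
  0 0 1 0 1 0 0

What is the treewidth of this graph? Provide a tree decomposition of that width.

Every bag has size at most 3, so the width is 3 − 1 = 2 and tw(G) ≤ 2. Conversely, {0, 1, 5} is a clique of size 3, and the vertices of any clique must share a bag in every tree decomposition; so some bag has ≥ 3 vertices and tw(G) ≥ 2. The upper and lower bounds meet at 2, so that is the treewidth.

Treewidth 2.
Bags: B1 = {0, 2, 4}  B2 = {0, 2, 5}  B3 = {2, 4, 6}  B4 = {0, 1, 5}  B5 = {0, 2, 3}
Tree: B1–B2, B1–B3, B2–B4, B2–B5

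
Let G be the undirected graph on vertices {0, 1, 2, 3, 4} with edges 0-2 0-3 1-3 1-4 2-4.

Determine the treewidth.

2

A width-2 tree decomposition is:
Bags: B1 = {1, 3, 4}  B2 = {0, 3, 4}  B3 = {0, 2, 4}
Tree: B1–B2, B2–B3
Every bag has size at most 3, so the width is 3 − 1 = 2 and tw(G) ≤ 2. For the lower bound, G contains the cycle 4–1–3–0–2–4, so G is not a forest; only forests have treewidth ≤ 1, hence tw(G) ≥ 2. Combining the bounds, tw(G) = 2.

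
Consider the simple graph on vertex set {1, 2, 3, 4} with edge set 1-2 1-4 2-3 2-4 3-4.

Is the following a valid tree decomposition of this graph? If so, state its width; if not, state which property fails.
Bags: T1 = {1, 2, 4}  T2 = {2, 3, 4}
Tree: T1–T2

Yes; width 2.

Checking the three conditions: (i) the bags cover all of {1, 2, 3, 4}; (ii) for each edge, some bag contains both endpoints; (iii) the bags containing any fixed vertex form a subtree. All hold, so the decomposition is valid with width 3 − 1 = 2.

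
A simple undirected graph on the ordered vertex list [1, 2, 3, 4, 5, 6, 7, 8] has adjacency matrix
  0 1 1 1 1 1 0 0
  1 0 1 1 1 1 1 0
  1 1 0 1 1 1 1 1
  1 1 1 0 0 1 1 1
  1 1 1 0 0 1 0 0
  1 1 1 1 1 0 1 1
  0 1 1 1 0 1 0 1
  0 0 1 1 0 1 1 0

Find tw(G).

4

A width-4 tree decomposition is:
Bags: B1 = {2, 3, 4, 6, 7}  B2 = {3, 4, 6, 7, 8}  B3 = {1, 2, 3, 4, 6}  B4 = {1, 2, 3, 5, 6}
Tree: B1–B2, B1–B3, B3–B4
Every bag has size at most 5, so the width is 5 − 1 = 4 and tw(G) ≤ 4. For the lower bound, the 5 vertices {3, 4, 6, 7, 8} are pairwise adjacent, and any tree decomposition puts a clique entirely inside one bag — forcing width ≥ 4. Therefore the treewidth is 4.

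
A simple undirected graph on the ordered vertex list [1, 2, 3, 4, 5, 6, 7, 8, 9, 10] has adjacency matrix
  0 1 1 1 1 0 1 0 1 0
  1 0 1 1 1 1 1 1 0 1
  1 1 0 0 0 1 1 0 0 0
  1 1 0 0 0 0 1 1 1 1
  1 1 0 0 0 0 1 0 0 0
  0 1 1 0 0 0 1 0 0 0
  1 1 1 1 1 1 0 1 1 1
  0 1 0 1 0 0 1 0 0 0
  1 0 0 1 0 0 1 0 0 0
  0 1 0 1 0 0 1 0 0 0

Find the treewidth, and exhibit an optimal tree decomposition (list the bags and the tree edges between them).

Treewidth 3.
Bags: B1 = {1, 2, 4, 7}  B2 = {1, 4, 7, 9}  B3 = {2, 4, 7, 8}  B4 = {2, 4, 7, 10}  B5 = {1, 2, 5, 7}  B6 = {1, 2, 3, 7}  B7 = {2, 3, 6, 7}
Tree: B1–B2, B1–B3, B1–B4, B1–B5, B1–B6, B6–B7

The largest bag has 4 vertices, giving width 3; this decomposition certifies tw(G) ≤ 3. Conversely, {1, 4, 7, 9} is a clique of size 4, and the vertices of any clique must share a bag in every tree decomposition; so some bag has ≥ 4 vertices and tw(G) ≥ 3. Therefore the treewidth is 3.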